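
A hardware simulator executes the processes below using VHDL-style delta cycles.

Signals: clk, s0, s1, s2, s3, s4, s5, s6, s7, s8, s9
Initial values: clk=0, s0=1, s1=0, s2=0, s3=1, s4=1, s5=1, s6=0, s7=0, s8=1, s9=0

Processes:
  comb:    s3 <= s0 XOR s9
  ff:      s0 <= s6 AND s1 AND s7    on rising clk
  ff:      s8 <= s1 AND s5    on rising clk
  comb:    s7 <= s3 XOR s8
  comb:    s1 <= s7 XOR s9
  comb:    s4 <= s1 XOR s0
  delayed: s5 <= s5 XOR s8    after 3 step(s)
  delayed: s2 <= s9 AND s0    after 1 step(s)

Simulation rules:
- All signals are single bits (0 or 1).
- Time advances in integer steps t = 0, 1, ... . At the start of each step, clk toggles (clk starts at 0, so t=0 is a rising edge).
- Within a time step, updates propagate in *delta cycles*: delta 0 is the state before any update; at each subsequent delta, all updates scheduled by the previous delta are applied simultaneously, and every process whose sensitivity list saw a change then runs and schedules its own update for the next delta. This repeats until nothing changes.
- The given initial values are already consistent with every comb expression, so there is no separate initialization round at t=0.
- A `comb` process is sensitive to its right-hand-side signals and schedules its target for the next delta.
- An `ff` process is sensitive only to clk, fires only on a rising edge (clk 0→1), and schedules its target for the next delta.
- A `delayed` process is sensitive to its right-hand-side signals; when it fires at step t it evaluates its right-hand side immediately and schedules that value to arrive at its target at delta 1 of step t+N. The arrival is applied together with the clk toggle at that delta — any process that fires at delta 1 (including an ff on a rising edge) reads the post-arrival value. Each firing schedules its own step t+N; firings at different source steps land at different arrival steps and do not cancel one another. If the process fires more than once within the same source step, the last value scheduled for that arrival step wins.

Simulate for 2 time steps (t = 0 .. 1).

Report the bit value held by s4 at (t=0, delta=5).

1

t0.Δ0 s9=0 s6=0 s8=1 s4=1 s3=1 clk=0 s0=1 s5=1 s2=0 s1=0 s7=0
t0.Δ1 s9=0 s6=0 s8=1 s4=1 s3=1 clk=1 s0=1 s5=1 s2=0 s1=0 s7=0
t0.Δ2 s9=0 s6=0 s8=0 s4=1 s3=1 clk=1 s0=0 s5=1 s2=0 s1=0 s7=0
t0.Δ3 s9=0 s6=0 s8=0 s4=0 s3=0 clk=1 s0=0 s5=1 s2=0 s1=0 s7=1
t0.Δ4 s9=0 s6=0 s8=0 s4=0 s3=0 clk=1 s0=0 s5=1 s2=0 s1=1 s7=0
t0.Δ5 s9=0 s6=0 s8=0 s4=1 s3=0 clk=1 s0=0 s5=1 s2=0 s1=0 s7=0
t0.Δ6 s9=0 s6=0 s8=0 s4=0 s3=0 clk=1 s0=0 s5=1 s2=0 s1=0 s7=0
t1.Δ0 s9=0 s6=0 s8=0 s4=0 s3=0 clk=1 s0=0 s5=1 s2=0 s1=0 s7=0
t1.Δ1 s9=0 s6=0 s8=0 s4=0 s3=0 clk=0 s0=0 s5=1 s2=0 s1=0 s7=0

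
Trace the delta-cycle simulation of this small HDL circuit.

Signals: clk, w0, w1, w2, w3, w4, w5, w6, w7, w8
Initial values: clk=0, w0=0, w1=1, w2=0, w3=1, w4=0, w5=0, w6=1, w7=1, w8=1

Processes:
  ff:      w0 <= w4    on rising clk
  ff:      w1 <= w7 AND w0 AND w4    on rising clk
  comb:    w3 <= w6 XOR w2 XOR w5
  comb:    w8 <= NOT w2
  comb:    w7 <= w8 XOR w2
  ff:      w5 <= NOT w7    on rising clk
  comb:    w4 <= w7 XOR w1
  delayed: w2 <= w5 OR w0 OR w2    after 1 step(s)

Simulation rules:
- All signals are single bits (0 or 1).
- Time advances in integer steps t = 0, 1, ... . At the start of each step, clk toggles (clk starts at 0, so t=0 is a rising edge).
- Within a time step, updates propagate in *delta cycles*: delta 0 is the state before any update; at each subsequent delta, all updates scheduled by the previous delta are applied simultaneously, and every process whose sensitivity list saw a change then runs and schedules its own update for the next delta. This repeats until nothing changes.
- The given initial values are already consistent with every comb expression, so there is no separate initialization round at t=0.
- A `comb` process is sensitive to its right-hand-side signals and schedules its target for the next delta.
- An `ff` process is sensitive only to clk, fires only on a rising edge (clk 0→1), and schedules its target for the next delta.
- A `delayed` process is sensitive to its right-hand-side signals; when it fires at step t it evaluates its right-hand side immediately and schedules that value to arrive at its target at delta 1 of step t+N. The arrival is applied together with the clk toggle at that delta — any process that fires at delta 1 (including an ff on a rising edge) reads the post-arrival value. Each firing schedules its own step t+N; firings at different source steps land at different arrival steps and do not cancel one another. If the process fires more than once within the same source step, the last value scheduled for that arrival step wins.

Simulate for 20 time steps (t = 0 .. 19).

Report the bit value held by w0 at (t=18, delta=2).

[bits: w1,w4,w6,w2,w5,clk,w7,w3,w0,w8]
t=0: Δ0=1010001101 Δ1=1010011101 Δ2=0010011101 Δ3=0110011101 | 3Δ
t=1: Δ0=0110011101 Δ1=0110001101 | 1Δ
t=2: Δ0=0110001101 Δ1=0110011101 Δ2=0110011111 | 2Δ
t=3: Δ0=0110011111 Δ1=0111001111 Δ2=0111000010 Δ3=0011001010 Δ4=0111001010 | 4Δ
t=4: Δ0=0111001010 Δ1=0111011010 Δ2=1111011010 Δ3=1011011010 | 3Δ
t=5: Δ0=1011011010 Δ1=1011001010 | 1Δ
t=6: Δ0=1011001010 Δ1=1011011010 Δ2=0011011000 Δ3=0111011000 | 3Δ
t=7: Δ0=0111011000 Δ1=0111001000 | 1Δ
t=8: Δ0=0111001000 Δ1=0111011000 Δ2=0111011010 | 2Δ
t=9: Δ0=0111011010 Δ1=0111001010 | 1Δ
t=10: Δ0=0111001010 Δ1=0111011010 Δ2=1111011010 Δ3=1011011010 | 3Δ
t=11: Δ0=1011011010 Δ1=1011001010 | 1Δ
t=12: Δ0=1011001010 Δ1=1011011010 Δ2=0011011000 Δ3=0111011000 | 3Δ
t=13: Δ0=0111011000 Δ1=0111001000 | 1Δ
t=14: Δ0=0111001000 Δ1=0111011000 Δ2=0111011010 | 2Δ
t=15: Δ0=0111011010 Δ1=0111001010 | 1Δ
t=16: Δ0=0111001010 Δ1=0111011010 Δ2=1111011010 Δ3=1011011010 | 3Δ
t=17: Δ0=1011011010 Δ1=1011001010 | 1Δ
t=18: Δ0=1011001010 Δ1=1011011010 Δ2=0011011000 Δ3=0111011000 | 3Δ
t=19: Δ0=0111011000 Δ1=0111001000 | 1Δ

0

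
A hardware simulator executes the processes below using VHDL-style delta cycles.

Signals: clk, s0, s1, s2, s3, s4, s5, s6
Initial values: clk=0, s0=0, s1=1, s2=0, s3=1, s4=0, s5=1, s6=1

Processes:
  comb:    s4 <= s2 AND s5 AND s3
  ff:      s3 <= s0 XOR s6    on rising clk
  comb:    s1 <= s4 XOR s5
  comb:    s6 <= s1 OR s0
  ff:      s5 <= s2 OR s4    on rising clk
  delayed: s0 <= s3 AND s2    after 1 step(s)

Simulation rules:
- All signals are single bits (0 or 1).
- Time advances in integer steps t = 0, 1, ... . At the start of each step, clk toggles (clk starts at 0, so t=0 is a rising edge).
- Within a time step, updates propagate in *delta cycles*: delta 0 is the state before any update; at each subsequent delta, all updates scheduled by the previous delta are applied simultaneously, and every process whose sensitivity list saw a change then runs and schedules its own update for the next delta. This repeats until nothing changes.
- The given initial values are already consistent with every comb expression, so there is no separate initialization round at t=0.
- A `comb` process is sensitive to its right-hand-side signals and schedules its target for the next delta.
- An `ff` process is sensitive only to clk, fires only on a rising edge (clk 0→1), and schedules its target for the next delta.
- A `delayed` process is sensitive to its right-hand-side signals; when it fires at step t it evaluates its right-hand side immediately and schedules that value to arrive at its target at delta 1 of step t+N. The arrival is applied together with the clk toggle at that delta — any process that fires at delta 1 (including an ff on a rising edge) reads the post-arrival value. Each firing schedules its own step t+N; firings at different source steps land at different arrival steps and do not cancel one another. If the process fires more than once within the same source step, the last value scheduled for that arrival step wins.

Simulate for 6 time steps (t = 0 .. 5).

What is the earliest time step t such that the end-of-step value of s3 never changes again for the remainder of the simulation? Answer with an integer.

2

t=0 Δ0: s1=1 clk=0 s0=0 s4=0 s5=1 s3=1 s2=0 s6=1
  Δ1: clk:0→1
  Δ2: s5:1→0
  Δ3: s1:1→0
  Δ4: s6:1→0
  (4Δ to stable)
t=1 Δ0: s1=0 clk=1 s0=0 s4=0 s5=0 s3=1 s2=0 s6=0
  Δ1: clk:1→0
  (1Δ to stable)
t=2 Δ0: s1=0 clk=0 s0=0 s4=0 s5=0 s3=1 s2=0 s6=0
  Δ1: clk:0→1
  Δ2: s3:1→0
  (2Δ to stable)
t=3 Δ0: s1=0 clk=1 s0=0 s4=0 s5=0 s3=0 s2=0 s6=0
  Δ1: clk:1→0
  (1Δ to stable)
t=4 Δ0: s1=0 clk=0 s0=0 s4=0 s5=0 s3=0 s2=0 s6=0
  Δ1: clk:0→1
  (1Δ to stable)
t=5 Δ0: s1=0 clk=1 s0=0 s4=0 s5=0 s3=0 s2=0 s6=0
  Δ1: clk:1→0
  (1Δ to stable)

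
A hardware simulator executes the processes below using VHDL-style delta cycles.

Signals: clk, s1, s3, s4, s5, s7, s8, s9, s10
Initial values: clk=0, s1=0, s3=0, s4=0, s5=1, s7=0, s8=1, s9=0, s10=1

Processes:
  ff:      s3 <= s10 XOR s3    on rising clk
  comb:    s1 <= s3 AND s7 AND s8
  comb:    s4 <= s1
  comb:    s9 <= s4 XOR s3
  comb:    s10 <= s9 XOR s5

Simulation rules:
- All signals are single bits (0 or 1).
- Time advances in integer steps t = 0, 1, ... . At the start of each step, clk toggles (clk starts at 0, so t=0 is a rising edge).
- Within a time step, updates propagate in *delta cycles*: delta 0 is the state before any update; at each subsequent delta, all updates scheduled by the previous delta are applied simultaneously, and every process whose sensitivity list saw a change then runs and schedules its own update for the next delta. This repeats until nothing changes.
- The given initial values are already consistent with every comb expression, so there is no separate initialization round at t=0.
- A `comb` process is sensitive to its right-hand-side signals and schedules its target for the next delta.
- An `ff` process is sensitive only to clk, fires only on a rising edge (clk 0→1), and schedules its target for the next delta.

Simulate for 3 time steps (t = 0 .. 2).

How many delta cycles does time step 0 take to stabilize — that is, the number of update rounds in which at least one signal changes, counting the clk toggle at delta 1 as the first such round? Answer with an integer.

4

[bits: s1,s10,s9,s4,s7,s5,s3,s8,clk]
t=0: Δ0=010001010 Δ1=010001011 Δ2=010001111 Δ3=011001111 Δ4=001001111 | 4Δ
t=1: Δ0=001001111 Δ1=001001110 | 1Δ
t=2: Δ0=001001110 Δ1=001001111 | 1Δ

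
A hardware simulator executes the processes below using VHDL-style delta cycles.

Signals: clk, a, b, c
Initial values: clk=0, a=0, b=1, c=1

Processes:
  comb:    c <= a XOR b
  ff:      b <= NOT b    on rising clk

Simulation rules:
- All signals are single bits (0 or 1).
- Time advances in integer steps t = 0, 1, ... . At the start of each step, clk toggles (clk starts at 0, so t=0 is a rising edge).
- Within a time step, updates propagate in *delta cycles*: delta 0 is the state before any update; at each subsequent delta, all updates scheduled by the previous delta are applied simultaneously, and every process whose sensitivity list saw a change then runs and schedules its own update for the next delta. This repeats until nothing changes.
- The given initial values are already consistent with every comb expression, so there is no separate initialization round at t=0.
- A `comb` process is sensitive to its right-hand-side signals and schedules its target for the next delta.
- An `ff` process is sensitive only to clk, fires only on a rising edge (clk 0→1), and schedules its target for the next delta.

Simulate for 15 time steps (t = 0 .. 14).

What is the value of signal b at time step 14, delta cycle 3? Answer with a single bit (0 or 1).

[bits: b,clk,a,c]
t=0: Δ0=1001 Δ1=1101 Δ2=0101 Δ3=0100 | 3Δ
t=1: Δ0=0100 Δ1=0000 | 1Δ
t=2: Δ0=0000 Δ1=0100 Δ2=1100 Δ3=1101 | 3Δ
t=3: Δ0=1101 Δ1=1001 | 1Δ
t=4: Δ0=1001 Δ1=1101 Δ2=0101 Δ3=0100 | 3Δ
t=5: Δ0=0100 Δ1=0000 | 1Δ
t=6: Δ0=0000 Δ1=0100 Δ2=1100 Δ3=1101 | 3Δ
t=7: Δ0=1101 Δ1=1001 | 1Δ
t=8: Δ0=1001 Δ1=1101 Δ2=0101 Δ3=0100 | 3Δ
t=9: Δ0=0100 Δ1=0000 | 1Δ
t=10: Δ0=0000 Δ1=0100 Δ2=1100 Δ3=1101 | 3Δ
t=11: Δ0=1101 Δ1=1001 | 1Δ
t=12: Δ0=1001 Δ1=1101 Δ2=0101 Δ3=0100 | 3Δ
t=13: Δ0=0100 Δ1=0000 | 1Δ
t=14: Δ0=0000 Δ1=0100 Δ2=1100 Δ3=1101 | 3Δ

1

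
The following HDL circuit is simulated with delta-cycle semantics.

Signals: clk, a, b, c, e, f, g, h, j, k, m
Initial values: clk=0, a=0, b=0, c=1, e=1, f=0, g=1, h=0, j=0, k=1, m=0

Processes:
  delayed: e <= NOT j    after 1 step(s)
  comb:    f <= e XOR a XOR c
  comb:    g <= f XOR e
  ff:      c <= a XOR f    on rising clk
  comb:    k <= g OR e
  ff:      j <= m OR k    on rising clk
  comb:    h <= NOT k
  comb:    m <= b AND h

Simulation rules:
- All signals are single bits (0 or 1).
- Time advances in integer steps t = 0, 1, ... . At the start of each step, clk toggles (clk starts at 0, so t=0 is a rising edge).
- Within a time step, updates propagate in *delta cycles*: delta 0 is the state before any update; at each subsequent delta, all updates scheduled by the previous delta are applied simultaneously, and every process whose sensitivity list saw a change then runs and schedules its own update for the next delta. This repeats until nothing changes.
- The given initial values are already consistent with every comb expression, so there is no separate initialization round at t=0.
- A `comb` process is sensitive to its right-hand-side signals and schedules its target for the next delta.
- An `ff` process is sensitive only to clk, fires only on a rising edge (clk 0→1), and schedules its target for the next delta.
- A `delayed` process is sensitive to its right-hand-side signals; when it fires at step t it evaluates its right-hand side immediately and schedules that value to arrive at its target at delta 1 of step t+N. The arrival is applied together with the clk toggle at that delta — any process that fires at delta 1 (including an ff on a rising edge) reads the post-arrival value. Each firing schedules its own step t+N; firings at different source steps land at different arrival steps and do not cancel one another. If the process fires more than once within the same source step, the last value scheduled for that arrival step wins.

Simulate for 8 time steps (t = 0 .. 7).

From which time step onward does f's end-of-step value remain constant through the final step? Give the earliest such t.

5

t0.Δ0 a=0 g=1 m=0 b=0 e=1 c=1 f=0 h=0 k=1 clk=0 j=0
t0.Δ1 a=0 g=1 m=0 b=0 e=1 c=1 f=0 h=0 k=1 clk=1 j=0
t0.Δ2 a=0 g=1 m=0 b=0 e=1 c=0 f=0 h=0 k=1 clk=1 j=1
t0.Δ3 a=0 g=1 m=0 b=0 e=1 c=0 f=1 h=0 k=1 clk=1 j=1
t0.Δ4 a=0 g=0 m=0 b=0 e=1 c=0 f=1 h=0 k=1 clk=1 j=1
t1.Δ0 a=0 g=0 m=0 b=0 e=1 c=0 f=1 h=0 k=1 clk=1 j=1
t1.Δ1 a=0 g=0 m=0 b=0 e=0 c=0 f=1 h=0 k=1 clk=0 j=1
t1.Δ2 a=0 g=1 m=0 b=0 e=0 c=0 f=0 h=0 k=0 clk=0 j=1
t1.Δ3 a=0 g=0 m=0 b=0 e=0 c=0 f=0 h=1 k=1 clk=0 j=1
t1.Δ4 a=0 g=0 m=0 b=0 e=0 c=0 f=0 h=0 k=0 clk=0 j=1
t1.Δ5 a=0 g=0 m=0 b=0 e=0 c=0 f=0 h=1 k=0 clk=0 j=1
t2.Δ0 a=0 g=0 m=0 b=0 e=0 c=0 f=0 h=1 k=0 clk=0 j=1
t2.Δ1 a=0 g=0 m=0 b=0 e=0 c=0 f=0 h=1 k=0 clk=1 j=1
t2.Δ2 a=0 g=0 m=0 b=0 e=0 c=0 f=0 h=1 k=0 clk=1 j=0
t3.Δ0 a=0 g=0 m=0 b=0 e=0 c=0 f=0 h=1 k=0 clk=1 j=0
t3.Δ1 a=0 g=0 m=0 b=0 e=1 c=0 f=0 h=1 k=0 clk=0 j=0
t3.Δ2 a=0 g=1 m=0 b=0 e=1 c=0 f=1 h=1 k=1 clk=0 j=0
t3.Δ3 a=0 g=0 m=0 b=0 e=1 c=0 f=1 h=0 k=1 clk=0 j=0
t4.Δ0 a=0 g=0 m=0 b=0 e=1 c=0 f=1 h=0 k=1 clk=0 j=0
t4.Δ1 a=0 g=0 m=0 b=0 e=1 c=0 f=1 h=0 k=1 clk=1 j=0
t4.Δ2 a=0 g=0 m=0 b=0 e=1 c=1 f=1 h=0 k=1 clk=1 j=1
t4.Δ3 a=0 g=0 m=0 b=0 e=1 c=1 f=0 h=0 k=1 clk=1 j=1
t4.Δ4 a=0 g=1 m=0 b=0 e=1 c=1 f=0 h=0 k=1 clk=1 j=1
t5.Δ0 a=0 g=1 m=0 b=0 e=1 c=1 f=0 h=0 k=1 clk=1 j=1
t5.Δ1 a=0 g=1 m=0 b=0 e=0 c=1 f=0 h=0 k=1 clk=0 j=1
t5.Δ2 a=0 g=0 m=0 b=0 e=0 c=1 f=1 h=0 k=1 clk=0 j=1
t5.Δ3 a=0 g=1 m=0 b=0 e=0 c=1 f=1 h=0 k=0 clk=0 j=1
t5.Δ4 a=0 g=1 m=0 b=0 e=0 c=1 f=1 h=1 k=1 clk=0 j=1
t5.Δ5 a=0 g=1 m=0 b=0 e=0 c=1 f=1 h=0 k=1 clk=0 j=1
t6.Δ0 a=0 g=1 m=0 b=0 e=0 c=1 f=1 h=0 k=1 clk=0 j=1
t6.Δ1 a=0 g=1 m=0 b=0 e=0 c=1 f=1 h=0 k=1 clk=1 j=1
t7.Δ0 a=0 g=1 m=0 b=0 e=0 c=1 f=1 h=0 k=1 clk=1 j=1
t7.Δ1 a=0 g=1 m=0 b=0 e=0 c=1 f=1 h=0 k=1 clk=0 j=1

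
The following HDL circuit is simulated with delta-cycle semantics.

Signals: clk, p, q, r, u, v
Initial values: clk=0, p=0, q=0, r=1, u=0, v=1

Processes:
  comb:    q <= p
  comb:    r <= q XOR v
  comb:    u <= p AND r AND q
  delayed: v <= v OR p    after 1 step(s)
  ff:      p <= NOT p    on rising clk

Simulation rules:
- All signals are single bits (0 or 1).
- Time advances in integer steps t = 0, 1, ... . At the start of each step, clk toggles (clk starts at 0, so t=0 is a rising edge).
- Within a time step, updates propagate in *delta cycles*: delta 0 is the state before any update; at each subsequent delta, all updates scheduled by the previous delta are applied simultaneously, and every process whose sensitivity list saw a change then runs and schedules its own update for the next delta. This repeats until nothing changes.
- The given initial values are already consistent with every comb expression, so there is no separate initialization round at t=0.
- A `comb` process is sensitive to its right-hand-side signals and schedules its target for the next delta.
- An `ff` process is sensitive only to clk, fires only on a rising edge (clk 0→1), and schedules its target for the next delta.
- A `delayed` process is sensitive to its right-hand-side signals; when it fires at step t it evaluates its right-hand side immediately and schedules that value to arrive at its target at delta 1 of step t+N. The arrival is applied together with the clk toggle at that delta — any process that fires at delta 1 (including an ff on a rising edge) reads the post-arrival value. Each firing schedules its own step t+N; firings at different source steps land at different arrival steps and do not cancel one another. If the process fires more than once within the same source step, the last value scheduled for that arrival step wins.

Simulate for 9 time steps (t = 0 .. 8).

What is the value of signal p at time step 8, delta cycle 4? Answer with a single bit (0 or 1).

1

[bits: clk,u,p,q,v,r]
t=0: Δ0=000011 Δ1=100011 Δ2=101011 Δ3=101111 Δ4=111110 Δ5=101110 | 5Δ
t=1: Δ0=101110 Δ1=001110 | 1Δ
t=2: Δ0=001110 Δ1=101110 Δ2=100110 Δ3=100010 Δ4=100011 | 4Δ
t=3: Δ0=100011 Δ1=000011 | 1Δ
t=4: Δ0=000011 Δ1=100011 Δ2=101011 Δ3=101111 Δ4=111110 Δ5=101110 | 5Δ
t=5: Δ0=101110 Δ1=001110 | 1Δ
t=6: Δ0=001110 Δ1=101110 Δ2=100110 Δ3=100010 Δ4=100011 | 4Δ
t=7: Δ0=100011 Δ1=000011 | 1Δ
t=8: Δ0=000011 Δ1=100011 Δ2=101011 Δ3=101111 Δ4=111110 Δ5=101110 | 5Δ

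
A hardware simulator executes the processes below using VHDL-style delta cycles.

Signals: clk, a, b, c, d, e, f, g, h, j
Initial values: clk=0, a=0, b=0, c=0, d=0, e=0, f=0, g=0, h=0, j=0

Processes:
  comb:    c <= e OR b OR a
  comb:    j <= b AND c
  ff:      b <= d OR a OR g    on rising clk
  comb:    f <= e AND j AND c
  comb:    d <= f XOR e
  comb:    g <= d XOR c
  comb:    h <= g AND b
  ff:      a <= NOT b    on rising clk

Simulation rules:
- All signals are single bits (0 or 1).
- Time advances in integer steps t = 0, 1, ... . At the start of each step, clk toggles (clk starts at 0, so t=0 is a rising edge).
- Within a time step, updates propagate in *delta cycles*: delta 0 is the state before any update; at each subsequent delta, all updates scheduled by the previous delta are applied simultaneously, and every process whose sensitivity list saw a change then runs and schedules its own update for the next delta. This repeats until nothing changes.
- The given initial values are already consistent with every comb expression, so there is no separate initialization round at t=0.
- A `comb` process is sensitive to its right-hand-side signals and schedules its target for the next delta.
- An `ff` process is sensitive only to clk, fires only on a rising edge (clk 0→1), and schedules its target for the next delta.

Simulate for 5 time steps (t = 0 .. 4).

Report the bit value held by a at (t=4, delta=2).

t0.Δ0 e=0 d=0 a=0 f=0 h=0 g=0 j=0 clk=0 c=0 b=0
t0.Δ1 e=0 d=0 a=0 f=0 h=0 g=0 j=0 clk=1 c=0 b=0
t0.Δ2 e=0 d=0 a=1 f=0 h=0 g=0 j=0 clk=1 c=0 b=0
t0.Δ3 e=0 d=0 a=1 f=0 h=0 g=0 j=0 clk=1 c=1 b=0
t0.Δ4 e=0 d=0 a=1 f=0 h=0 g=1 j=0 clk=1 c=1 b=0
t1.Δ0 e=0 d=0 a=1 f=0 h=0 g=1 j=0 clk=1 c=1 b=0
t1.Δ1 e=0 d=0 a=1 f=0 h=0 g=1 j=0 clk=0 c=1 b=0
t2.Δ0 e=0 d=0 a=1 f=0 h=0 g=1 j=0 clk=0 c=1 b=0
t2.Δ1 e=0 d=0 a=1 f=0 h=0 g=1 j=0 clk=1 c=1 b=0
t2.Δ2 e=0 d=0 a=1 f=0 h=0 g=1 j=0 clk=1 c=1 b=1
t2.Δ3 e=0 d=0 a=1 f=0 h=1 g=1 j=1 clk=1 c=1 b=1
t3.Δ0 e=0 d=0 a=1 f=0 h=1 g=1 j=1 clk=1 c=1 b=1
t3.Δ1 e=0 d=0 a=1 f=0 h=1 g=1 j=1 clk=0 c=1 b=1
t4.Δ0 e=0 d=0 a=1 f=0 h=1 g=1 j=1 clk=0 c=1 b=1
t4.Δ1 e=0 d=0 a=1 f=0 h=1 g=1 j=1 clk=1 c=1 b=1
t4.Δ2 e=0 d=0 a=0 f=0 h=1 g=1 j=1 clk=1 c=1 b=1

0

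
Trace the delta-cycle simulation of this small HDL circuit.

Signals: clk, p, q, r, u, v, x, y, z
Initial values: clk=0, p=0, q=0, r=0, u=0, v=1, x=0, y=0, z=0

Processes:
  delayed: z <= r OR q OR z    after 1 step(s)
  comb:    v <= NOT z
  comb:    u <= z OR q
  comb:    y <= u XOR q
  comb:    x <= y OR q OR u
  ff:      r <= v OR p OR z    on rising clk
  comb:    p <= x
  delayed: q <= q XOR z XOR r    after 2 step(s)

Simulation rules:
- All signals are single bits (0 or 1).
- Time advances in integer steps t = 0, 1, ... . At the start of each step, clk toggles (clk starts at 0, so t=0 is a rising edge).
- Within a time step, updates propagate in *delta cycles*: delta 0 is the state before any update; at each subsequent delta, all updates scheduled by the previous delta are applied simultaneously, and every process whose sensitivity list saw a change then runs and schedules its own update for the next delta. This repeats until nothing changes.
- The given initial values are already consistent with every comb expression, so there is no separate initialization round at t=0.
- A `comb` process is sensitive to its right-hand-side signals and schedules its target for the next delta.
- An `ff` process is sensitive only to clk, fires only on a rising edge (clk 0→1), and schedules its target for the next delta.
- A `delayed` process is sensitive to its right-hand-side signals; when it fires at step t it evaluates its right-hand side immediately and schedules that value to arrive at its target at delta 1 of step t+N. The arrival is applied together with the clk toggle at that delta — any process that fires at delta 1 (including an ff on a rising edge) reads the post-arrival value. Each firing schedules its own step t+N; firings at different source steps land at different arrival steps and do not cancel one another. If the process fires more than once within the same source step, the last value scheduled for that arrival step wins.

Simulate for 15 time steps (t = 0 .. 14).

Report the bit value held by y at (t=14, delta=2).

0

[bits: q,clk,r,p,y,v,z,u,x]
t=0: Δ0=000001000 Δ1=010001000 Δ2=011001000 | 2Δ
t=1: Δ0=011001000 Δ1=001001100 Δ2=001000110 Δ3=001010111 Δ4=001110111 | 4Δ
t=2: Δ0=001110111 Δ1=111110111 Δ2=111100111 | 2Δ
t=3: Δ0=111100111 Δ1=001100111 Δ2=001110111 | 2Δ
t=4: Δ0=001110111 Δ1=111110111 Δ2=111100111 | 2Δ
t=5: Δ0=111100111 Δ1=001100111 Δ2=001110111 | 2Δ
t=6: Δ0=001110111 Δ1=111110111 Δ2=111100111 | 2Δ
t=7: Δ0=111100111 Δ1=001100111 Δ2=001110111 | 2Δ
t=8: Δ0=001110111 Δ1=111110111 Δ2=111100111 | 2Δ
t=9: Δ0=111100111 Δ1=001100111 Δ2=001110111 | 2Δ
t=10: Δ0=001110111 Δ1=111110111 Δ2=111100111 | 2Δ
t=11: Δ0=111100111 Δ1=001100111 Δ2=001110111 | 2Δ
t=12: Δ0=001110111 Δ1=111110111 Δ2=111100111 | 2Δ
t=13: Δ0=111100111 Δ1=001100111 Δ2=001110111 | 2Δ
t=14: Δ0=001110111 Δ1=111110111 Δ2=111100111 | 2Δ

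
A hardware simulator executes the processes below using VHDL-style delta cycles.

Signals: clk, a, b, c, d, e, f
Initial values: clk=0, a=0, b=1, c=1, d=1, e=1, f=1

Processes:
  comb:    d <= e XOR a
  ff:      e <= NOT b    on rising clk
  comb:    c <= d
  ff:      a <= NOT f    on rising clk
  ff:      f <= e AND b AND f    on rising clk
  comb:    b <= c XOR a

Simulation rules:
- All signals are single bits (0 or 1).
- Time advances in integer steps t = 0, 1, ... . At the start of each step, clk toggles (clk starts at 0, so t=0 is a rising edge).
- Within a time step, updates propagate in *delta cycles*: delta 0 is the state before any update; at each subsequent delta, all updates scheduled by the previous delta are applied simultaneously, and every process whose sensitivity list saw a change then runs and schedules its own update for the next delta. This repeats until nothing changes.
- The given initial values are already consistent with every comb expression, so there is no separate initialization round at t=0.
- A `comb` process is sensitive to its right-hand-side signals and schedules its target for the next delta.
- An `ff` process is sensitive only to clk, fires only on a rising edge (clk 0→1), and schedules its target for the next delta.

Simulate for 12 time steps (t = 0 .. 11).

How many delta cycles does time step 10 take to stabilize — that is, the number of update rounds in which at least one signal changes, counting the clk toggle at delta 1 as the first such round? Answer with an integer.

5

t=0 Δ0: a=0 clk=0 b=1 c=1 f=1 d=1 e=1
  Δ1: clk:0→1
  Δ2: e:1→0
  Δ3: d:1→0
  Δ4: c:1→0
  Δ5: b:1→0
  (5Δ to stable)
t=1 Δ0: a=0 clk=1 b=0 c=0 f=1 d=0 e=0
  Δ1: clk:1→0
  (1Δ to stable)
t=2 Δ0: a=0 clk=0 b=0 c=0 f=1 d=0 e=0
  Δ1: clk:0→1
  Δ2: f:1→0, e:0→1
  Δ3: d:0→1
  Δ4: c:0→1
  Δ5: b:0→1
  (5Δ to stable)
t=3 Δ0: a=0 clk=1 b=1 c=1 f=0 d=1 e=1
  Δ1: clk:1→0
  (1Δ to stable)
t=4 Δ0: a=0 clk=0 b=1 c=1 f=0 d=1 e=1
  Δ1: clk:0→1
  Δ2: a:0→1, e:1→0
  Δ3: b:1→0
  (3Δ to stable)
t=5 Δ0: a=1 clk=1 b=0 c=1 f=0 d=1 e=0
  Δ1: clk:1→0
  (1Δ to stable)
t=6 Δ0: a=1 clk=0 b=0 c=1 f=0 d=1 e=0
  Δ1: clk:0→1
  Δ2: e:0→1
  Δ3: d:1→0
  Δ4: c:1→0
  Δ5: b:0→1
  (5Δ to stable)
t=7 Δ0: a=1 clk=1 b=1 c=0 f=0 d=0 e=1
  Δ1: clk:1→0
  (1Δ to stable)
t=8 Δ0: a=1 clk=0 b=1 c=0 f=0 d=0 e=1
  Δ1: clk:0→1
  Δ2: e:1→0
  Δ3: d:0→1
  Δ4: c:0→1
  Δ5: b:1→0
  (5Δ to stable)
t=9 Δ0: a=1 clk=1 b=0 c=1 f=0 d=1 e=0
  Δ1: clk:1→0
  (1Δ to stable)
t=10 Δ0: a=1 clk=0 b=0 c=1 f=0 d=1 e=0
  Δ1: clk:0→1
  Δ2: e:0→1
  Δ3: d:1→0
  Δ4: c:1→0
  Δ5: b:0→1
  (5Δ to stable)
t=11 Δ0: a=1 clk=1 b=1 c=0 f=0 d=0 e=1
  Δ1: clk:1→0
  (1Δ to stable)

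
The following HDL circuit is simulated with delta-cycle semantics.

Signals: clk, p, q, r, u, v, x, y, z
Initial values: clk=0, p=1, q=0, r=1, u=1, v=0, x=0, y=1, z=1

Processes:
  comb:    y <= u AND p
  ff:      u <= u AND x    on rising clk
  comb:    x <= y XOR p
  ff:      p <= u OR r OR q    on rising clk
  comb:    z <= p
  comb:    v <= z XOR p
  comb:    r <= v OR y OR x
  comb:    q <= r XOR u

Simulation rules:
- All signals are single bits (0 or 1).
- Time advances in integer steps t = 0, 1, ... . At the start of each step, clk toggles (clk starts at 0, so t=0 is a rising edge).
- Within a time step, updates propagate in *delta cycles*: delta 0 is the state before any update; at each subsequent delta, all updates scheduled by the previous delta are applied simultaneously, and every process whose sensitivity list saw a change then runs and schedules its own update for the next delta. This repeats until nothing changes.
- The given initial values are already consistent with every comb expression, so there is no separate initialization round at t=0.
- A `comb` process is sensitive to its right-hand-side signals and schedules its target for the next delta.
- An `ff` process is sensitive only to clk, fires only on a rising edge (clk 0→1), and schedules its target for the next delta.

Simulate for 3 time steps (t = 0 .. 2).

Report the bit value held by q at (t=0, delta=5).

t0.Δ0 q=0 r=1 z=1 v=0 y=1 clk=0 p=1 x=0 u=1
t0.Δ1 q=0 r=1 z=1 v=0 y=1 clk=1 p=1 x=0 u=1
t0.Δ2 q=0 r=1 z=1 v=0 y=1 clk=1 p=1 x=0 u=0
t0.Δ3 q=1 r=1 z=1 v=0 y=0 clk=1 p=1 x=0 u=0
t0.Δ4 q=1 r=0 z=1 v=0 y=0 clk=1 p=1 x=1 u=0
t0.Δ5 q=0 r=1 z=1 v=0 y=0 clk=1 p=1 x=1 u=0
t0.Δ6 q=1 r=1 z=1 v=0 y=0 clk=1 p=1 x=1 u=0
t1.Δ0 q=1 r=1 z=1 v=0 y=0 clk=1 p=1 x=1 u=0
t1.Δ1 q=1 r=1 z=1 v=0 y=0 clk=0 p=1 x=1 u=0
t2.Δ0 q=1 r=1 z=1 v=0 y=0 clk=0 p=1 x=1 u=0
t2.Δ1 q=1 r=1 z=1 v=0 y=0 clk=1 p=1 x=1 u=0

0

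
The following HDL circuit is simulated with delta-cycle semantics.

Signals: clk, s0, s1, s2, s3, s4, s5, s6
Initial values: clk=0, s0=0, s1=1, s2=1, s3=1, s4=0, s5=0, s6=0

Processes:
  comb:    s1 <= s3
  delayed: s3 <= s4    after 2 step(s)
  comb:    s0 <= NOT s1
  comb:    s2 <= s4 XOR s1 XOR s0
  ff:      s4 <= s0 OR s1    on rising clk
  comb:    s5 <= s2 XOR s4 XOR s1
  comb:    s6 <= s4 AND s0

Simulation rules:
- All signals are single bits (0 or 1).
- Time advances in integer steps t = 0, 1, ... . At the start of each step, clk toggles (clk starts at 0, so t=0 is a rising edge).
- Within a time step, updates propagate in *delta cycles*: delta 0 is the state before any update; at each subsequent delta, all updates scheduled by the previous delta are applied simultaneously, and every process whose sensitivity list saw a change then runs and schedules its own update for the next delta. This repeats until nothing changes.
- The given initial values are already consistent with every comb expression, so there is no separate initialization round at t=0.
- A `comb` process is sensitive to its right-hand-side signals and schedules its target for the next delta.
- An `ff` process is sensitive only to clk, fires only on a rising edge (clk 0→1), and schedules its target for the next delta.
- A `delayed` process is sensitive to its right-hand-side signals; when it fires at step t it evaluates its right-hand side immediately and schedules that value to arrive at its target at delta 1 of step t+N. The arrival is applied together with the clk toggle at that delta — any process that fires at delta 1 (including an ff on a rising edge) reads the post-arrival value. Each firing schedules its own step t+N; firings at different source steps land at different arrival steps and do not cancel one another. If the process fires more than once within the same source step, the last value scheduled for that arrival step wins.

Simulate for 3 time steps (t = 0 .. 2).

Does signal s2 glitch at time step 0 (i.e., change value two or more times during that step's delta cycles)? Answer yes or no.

t=0 Δ0: s3=1 s0=0 s5=0 s6=0 clk=0 s1=1 s2=1 s4=0
  Δ1: clk:0→1
  Δ2: s4:0→1
  Δ3: s5:0→1, s2:1→0
  Δ4: s5:1→0
  (4Δ to stable)
t=1 Δ0: s3=1 s0=0 s5=0 s6=0 clk=1 s1=1 s2=0 s4=1
  Δ1: clk:1→0
  (1Δ to stable)
t=2 Δ0: s3=1 s0=0 s5=0 s6=0 clk=0 s1=1 s2=0 s4=1
  Δ1: clk:0→1
  (1Δ to stable)

no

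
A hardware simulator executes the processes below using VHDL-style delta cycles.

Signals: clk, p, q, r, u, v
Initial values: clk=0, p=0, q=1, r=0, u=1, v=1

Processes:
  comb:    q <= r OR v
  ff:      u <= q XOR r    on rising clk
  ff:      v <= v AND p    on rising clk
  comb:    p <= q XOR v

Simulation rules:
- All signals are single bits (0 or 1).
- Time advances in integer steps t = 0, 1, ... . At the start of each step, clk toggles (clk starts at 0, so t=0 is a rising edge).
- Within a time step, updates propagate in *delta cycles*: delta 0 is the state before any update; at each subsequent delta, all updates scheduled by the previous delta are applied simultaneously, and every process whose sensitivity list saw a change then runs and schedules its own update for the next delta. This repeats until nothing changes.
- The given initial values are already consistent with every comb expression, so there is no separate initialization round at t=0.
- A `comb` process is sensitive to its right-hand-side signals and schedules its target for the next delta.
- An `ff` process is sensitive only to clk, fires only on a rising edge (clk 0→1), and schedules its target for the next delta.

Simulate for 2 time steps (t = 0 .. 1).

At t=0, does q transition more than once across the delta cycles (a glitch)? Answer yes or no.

no

t0.Δ0 r=0 u=1 q=1 clk=0 v=1 p=0
t0.Δ1 r=0 u=1 q=1 clk=1 v=1 p=0
t0.Δ2 r=0 u=1 q=1 clk=1 v=0 p=0
t0.Δ3 r=0 u=1 q=0 clk=1 v=0 p=1
t0.Δ4 r=0 u=1 q=0 clk=1 v=0 p=0
t1.Δ0 r=0 u=1 q=0 clk=1 v=0 p=0
t1.Δ1 r=0 u=1 q=0 clk=0 v=0 p=0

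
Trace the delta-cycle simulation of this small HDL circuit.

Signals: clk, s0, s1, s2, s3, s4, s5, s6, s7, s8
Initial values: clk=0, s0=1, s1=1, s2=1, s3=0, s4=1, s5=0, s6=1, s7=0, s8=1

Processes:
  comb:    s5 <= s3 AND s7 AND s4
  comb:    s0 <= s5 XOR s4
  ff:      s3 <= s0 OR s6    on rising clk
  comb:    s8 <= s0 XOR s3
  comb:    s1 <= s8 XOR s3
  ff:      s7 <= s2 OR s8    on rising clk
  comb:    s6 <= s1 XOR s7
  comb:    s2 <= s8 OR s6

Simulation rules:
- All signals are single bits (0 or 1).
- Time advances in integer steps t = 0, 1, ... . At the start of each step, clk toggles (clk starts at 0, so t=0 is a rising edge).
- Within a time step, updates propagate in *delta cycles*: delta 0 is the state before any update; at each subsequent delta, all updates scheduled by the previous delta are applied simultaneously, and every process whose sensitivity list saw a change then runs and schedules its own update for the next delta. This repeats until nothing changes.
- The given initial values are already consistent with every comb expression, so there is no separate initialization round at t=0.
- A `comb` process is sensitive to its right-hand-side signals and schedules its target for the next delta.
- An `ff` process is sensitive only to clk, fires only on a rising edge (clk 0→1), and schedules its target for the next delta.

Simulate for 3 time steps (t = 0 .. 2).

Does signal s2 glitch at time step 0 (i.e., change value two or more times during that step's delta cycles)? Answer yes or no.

yes

[bits: s5,s7,s0,s3,s6,clk,s4,s2,s1,s8]
t=0: Δ0=0010101111 Δ1=0010111111 Δ2=0111111111 Δ3=1111011100 Δ4=1101111010 Δ5=1101011111 Δ6=1101011101 Δ7=1101111101 | 7Δ
t=1: Δ0=1101111101 Δ1=1101101101 | 1Δ
t=2: Δ0=1101101101 Δ1=1101111101 | 1Δ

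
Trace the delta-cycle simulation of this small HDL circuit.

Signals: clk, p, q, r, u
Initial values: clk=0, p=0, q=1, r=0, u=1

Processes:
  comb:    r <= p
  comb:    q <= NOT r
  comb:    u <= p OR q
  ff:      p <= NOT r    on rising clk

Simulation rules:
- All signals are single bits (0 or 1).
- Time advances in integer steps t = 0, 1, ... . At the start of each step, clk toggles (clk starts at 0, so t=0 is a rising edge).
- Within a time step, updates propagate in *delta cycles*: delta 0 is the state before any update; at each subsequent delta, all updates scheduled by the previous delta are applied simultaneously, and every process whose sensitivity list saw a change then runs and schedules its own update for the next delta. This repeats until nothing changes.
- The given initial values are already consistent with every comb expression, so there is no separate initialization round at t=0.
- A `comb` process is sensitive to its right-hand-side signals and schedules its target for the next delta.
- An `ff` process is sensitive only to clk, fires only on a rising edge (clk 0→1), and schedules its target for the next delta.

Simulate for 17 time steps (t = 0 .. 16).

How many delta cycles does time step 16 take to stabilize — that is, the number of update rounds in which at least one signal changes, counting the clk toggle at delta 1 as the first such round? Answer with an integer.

4

[bits: p,q,r,u,clk]
t=0: Δ0=01010 Δ1=01011 Δ2=11011 Δ3=11111 Δ4=10111 | 4Δ
t=1: Δ0=10111 Δ1=10110 | 1Δ
t=2: Δ0=10110 Δ1=10111 Δ2=00111 Δ3=00001 Δ4=01001 Δ5=01011 | 5Δ
t=3: Δ0=01011 Δ1=01010 | 1Δ
t=4: Δ0=01010 Δ1=01011 Δ2=11011 Δ3=11111 Δ4=10111 | 4Δ
t=5: Δ0=10111 Δ1=10110 | 1Δ
t=6: Δ0=10110 Δ1=10111 Δ2=00111 Δ3=00001 Δ4=01001 Δ5=01011 | 5Δ
t=7: Δ0=01011 Δ1=01010 | 1Δ
t=8: Δ0=01010 Δ1=01011 Δ2=11011 Δ3=11111 Δ4=10111 | 4Δ
t=9: Δ0=10111 Δ1=10110 | 1Δ
t=10: Δ0=10110 Δ1=10111 Δ2=00111 Δ3=00001 Δ4=01001 Δ5=01011 | 5Δ
t=11: Δ0=01011 Δ1=01010 | 1Δ
t=12: Δ0=01010 Δ1=01011 Δ2=11011 Δ3=11111 Δ4=10111 | 4Δ
t=13: Δ0=10111 Δ1=10110 | 1Δ
t=14: Δ0=10110 Δ1=10111 Δ2=00111 Δ3=00001 Δ4=01001 Δ5=01011 | 5Δ
t=15: Δ0=01011 Δ1=01010 | 1Δ
t=16: Δ0=01010 Δ1=01011 Δ2=11011 Δ3=11111 Δ4=10111 | 4Δ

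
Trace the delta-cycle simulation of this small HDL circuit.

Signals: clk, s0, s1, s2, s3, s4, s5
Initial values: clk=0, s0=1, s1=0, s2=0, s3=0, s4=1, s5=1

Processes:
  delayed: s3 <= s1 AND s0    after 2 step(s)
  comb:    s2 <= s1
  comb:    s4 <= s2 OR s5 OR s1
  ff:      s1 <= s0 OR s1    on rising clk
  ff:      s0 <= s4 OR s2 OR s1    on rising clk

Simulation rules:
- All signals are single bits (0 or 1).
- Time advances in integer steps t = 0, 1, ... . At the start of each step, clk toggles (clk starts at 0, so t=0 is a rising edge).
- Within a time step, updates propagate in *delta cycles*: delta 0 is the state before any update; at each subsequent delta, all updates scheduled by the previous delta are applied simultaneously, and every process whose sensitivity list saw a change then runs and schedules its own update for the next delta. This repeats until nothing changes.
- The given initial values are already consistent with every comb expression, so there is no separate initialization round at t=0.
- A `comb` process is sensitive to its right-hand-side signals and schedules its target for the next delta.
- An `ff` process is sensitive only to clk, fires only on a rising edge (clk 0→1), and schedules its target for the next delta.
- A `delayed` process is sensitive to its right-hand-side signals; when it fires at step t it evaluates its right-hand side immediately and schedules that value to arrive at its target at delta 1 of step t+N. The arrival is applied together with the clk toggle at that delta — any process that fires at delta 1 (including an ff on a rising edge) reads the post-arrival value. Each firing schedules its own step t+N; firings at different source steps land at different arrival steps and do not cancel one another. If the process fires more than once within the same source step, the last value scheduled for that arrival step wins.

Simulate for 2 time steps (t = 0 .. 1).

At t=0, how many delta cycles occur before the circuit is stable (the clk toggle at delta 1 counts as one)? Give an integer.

3

[bits: clk,s4,s3,s2,s1,s5,s0]
t=0: Δ0=0100011 Δ1=1100011 Δ2=1100111 Δ3=1101111 | 3Δ
t=1: Δ0=1101111 Δ1=0101111 | 1Δ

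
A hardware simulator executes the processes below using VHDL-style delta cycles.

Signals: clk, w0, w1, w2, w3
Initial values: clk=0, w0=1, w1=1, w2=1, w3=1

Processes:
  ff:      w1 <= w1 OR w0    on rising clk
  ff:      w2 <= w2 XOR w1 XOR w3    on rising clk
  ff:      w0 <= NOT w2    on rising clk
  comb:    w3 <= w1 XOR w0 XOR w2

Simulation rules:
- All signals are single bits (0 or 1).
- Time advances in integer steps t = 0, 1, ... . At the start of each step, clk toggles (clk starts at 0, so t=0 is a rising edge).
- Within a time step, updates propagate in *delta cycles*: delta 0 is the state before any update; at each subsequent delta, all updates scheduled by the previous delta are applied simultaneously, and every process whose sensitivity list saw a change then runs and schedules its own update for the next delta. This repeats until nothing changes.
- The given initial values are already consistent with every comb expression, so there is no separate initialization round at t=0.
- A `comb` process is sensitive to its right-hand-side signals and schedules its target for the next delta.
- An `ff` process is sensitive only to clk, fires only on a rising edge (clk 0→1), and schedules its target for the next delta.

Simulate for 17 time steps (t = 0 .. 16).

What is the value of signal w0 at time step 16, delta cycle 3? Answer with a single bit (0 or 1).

t=0 Δ0: w0=1 w1=1 w2=1 w3=1 clk=0
  Δ1: clk:0→1
  Δ2: w0:1→0
  Δ3: w3:1→0
  (3Δ to stable)
t=1 Δ0: w0=0 w1=1 w2=1 w3=0 clk=1
  Δ1: clk:1→0
  (1Δ to stable)
t=2 Δ0: w0=0 w1=1 w2=1 w3=0 clk=0
  Δ1: clk:0→1
  Δ2: w2:1→0
  Δ3: w3:0→1
  (3Δ to stable)
t=3 Δ0: w0=0 w1=1 w2=0 w3=1 clk=1
  Δ1: clk:1→0
  (1Δ to stable)
t=4 Δ0: w0=0 w1=1 w2=0 w3=1 clk=0
  Δ1: clk:0→1
  Δ2: w0:0→1
  Δ3: w3:1→0
  (3Δ to stable)
t=5 Δ0: w0=1 w1=1 w2=0 w3=0 clk=1
  Δ1: clk:1→0
  (1Δ to stable)
t=6 Δ0: w0=1 w1=1 w2=0 w3=0 clk=0
  Δ1: clk:0→1
  Δ2: w2:0→1
  Δ3: w3:0→1
  (3Δ to stable)
t=7 Δ0: w0=1 w1=1 w2=1 w3=1 clk=1
  Δ1: clk:1→0
  (1Δ to stable)
t=8 Δ0: w0=1 w1=1 w2=1 w3=1 clk=0
  Δ1: clk:0→1
  Δ2: w0:1→0
  Δ3: w3:1→0
  (3Δ to stable)
t=9 Δ0: w0=0 w1=1 w2=1 w3=0 clk=1
  Δ1: clk:1→0
  (1Δ to stable)
t=10 Δ0: w0=0 w1=1 w2=1 w3=0 clk=0
  Δ1: clk:0→1
  Δ2: w2:1→0
  Δ3: w3:0→1
  (3Δ to stable)
t=11 Δ0: w0=0 w1=1 w2=0 w3=1 clk=1
  Δ1: clk:1→0
  (1Δ to stable)
t=12 Δ0: w0=0 w1=1 w2=0 w3=1 clk=0
  Δ1: clk:0→1
  Δ2: w0:0→1
  Δ3: w3:1→0
  (3Δ to stable)
t=13 Δ0: w0=1 w1=1 w2=0 w3=0 clk=1
  Δ1: clk:1→0
  (1Δ to stable)
t=14 Δ0: w0=1 w1=1 w2=0 w3=0 clk=0
  Δ1: clk:0→1
  Δ2: w2:0→1
  Δ3: w3:0→1
  (3Δ to stable)
t=15 Δ0: w0=1 w1=1 w2=1 w3=1 clk=1
  Δ1: clk:1→0
  (1Δ to stable)
t=16 Δ0: w0=1 w1=1 w2=1 w3=1 clk=0
  Δ1: clk:0→1
  Δ2: w0:1→0
  Δ3: w3:1→0
  (3Δ to stable)

0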